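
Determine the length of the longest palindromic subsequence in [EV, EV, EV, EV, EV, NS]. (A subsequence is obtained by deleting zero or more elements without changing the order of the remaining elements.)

5

One longest palindromic subsequence is EV EV EV EV EV (positions 1,2,3,4,5); it reads the same forward and backward, and the interval DP gives dp[1][6] = 5.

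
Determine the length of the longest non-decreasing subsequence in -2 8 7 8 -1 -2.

One longest non-decreasing subsequence is -2, 8, 8 (positions 1,2,4), of length 3; no longer one exists.

3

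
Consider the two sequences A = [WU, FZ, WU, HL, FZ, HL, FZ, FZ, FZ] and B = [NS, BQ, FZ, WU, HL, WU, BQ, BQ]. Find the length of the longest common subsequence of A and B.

Backtracking the LCS table gives one alignment: FZ (A2,B3) → WU (A3,B4) → HL (A4,B5).
So the longest common subsequence has length 3.

3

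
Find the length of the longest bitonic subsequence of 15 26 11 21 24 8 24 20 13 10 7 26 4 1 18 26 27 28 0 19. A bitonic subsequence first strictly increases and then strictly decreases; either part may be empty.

10

One longest bitonic subsequence is 15, 26, 24, 20, 13, 10, 7, 4, 1, 0 (positions 1,2,7,8,9,10,11,13,14,19): it rises to 26 then falls. Length 10 is optimal.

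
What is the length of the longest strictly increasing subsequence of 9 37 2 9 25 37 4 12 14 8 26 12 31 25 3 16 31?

Let dp[i] be the longest increasing subsequence ending at position i. Then dp = [1, 2, 1, 2, 3, 4, 2, 3, 4, 3, 5, 4, 6, 5, 2, 5, 6].
The maximum is 6; one witness is 2, 9, 12, 14, 26, 31 at positions 3,4,8,9,11,13.

6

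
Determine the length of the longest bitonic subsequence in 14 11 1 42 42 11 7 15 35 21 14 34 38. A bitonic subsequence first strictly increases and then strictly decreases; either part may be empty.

Let inc[i] be the LIS ending at i and dec[i] the longest strictly decreasing subsequence starting at i. inc = [1, 1, 1, 2, 2, 2, 2, 3, 4, 4, 3, 5, 6], dec = [3, 2, 1, 4, 4, 2, 1, 2, 3, 2, 1, 1, 1].
max_i inc[i]+dec[i]−1 = 6, with one witness 1, 11, 15, 35, 21, 14.

6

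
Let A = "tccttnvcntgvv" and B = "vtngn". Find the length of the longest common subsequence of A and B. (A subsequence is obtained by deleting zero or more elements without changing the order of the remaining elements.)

3

A longest common subsequence is tnn (length 3); the LCS DP confirms no longer common subsequence exists.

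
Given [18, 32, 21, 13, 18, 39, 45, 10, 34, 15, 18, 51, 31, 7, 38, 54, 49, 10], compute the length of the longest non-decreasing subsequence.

Scanning left to right, the best length ending at each element is: 18→1, 32→2, 21→2, 13→1, 18→2, 39→3, 45→4, 10→1, 34→3, 15→2, 18→3, 51→5, 31→4, 7→1, 38→5, 54→6, 49→6, 10→2.
So the longest non-decreasing subsequence has length 6, e.g. 18, 32, 39, 45, 51, 54.

6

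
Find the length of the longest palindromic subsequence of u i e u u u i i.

Using dp[i][j] = 2 + dp[i+1][j−1] if the ends match, else max(dp[i+1][j], dp[i][j−1]):
dp[1][8] = 5. A witness is iuuui at positions 2,4,5,6,8.

5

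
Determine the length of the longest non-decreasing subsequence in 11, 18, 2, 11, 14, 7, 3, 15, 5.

4

Scanning left to right, the best length ending at each element is: 11→1, 18→2, 2→1, 11→2, 14→3, 7→2, 3→2, 15→4, 5→3.
So the longest non-decreasing subsequence has length 4, e.g. 11, 11, 14, 15.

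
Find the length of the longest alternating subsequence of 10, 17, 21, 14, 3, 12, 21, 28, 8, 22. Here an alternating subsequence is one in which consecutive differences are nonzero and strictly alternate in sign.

6

Track the best alternating length ending on an up-step vs a down-step at each position: up/down = 1/1, 2/1, 2/1, 2/3, 1/3, 4/3, 4/1, 4/1, 4/5, 6/5.
The maximum over both is 6; one such subsequence is 10, 17, 3, 12, 8, 22.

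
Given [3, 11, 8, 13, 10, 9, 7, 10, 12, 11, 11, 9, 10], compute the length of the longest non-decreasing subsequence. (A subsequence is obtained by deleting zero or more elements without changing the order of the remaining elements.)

6

One longest non-decreasing subsequence is 3, 8, 10, 10, 11, 11 (positions 1,3,5,8,10,11), of length 6; no longer one exists.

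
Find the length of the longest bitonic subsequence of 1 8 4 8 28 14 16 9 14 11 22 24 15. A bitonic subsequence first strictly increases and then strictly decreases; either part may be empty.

Let inc[i] be the LIS ending at i and dec[i] the longest strictly decreasing subsequence starting at i. inc = [1, 2, 2, 3, 4, 4, 5, 4, 5, 5, 6, 7, 6], dec = [1, 2, 1, 1, 4, 2, 3, 1, 2, 1, 2, 2, 1].
max_i inc[i]+dec[i]−1 = 8, with one witness 1, 4, 8, 14, 16, 22, 24, 15.

8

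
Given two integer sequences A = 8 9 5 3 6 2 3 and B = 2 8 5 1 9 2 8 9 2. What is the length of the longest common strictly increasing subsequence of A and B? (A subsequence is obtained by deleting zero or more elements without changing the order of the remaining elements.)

2

A longest common strictly increasing subsequence is 8, 9 (length 2); it appears in order in both A and B, and no longer such subsequence exists.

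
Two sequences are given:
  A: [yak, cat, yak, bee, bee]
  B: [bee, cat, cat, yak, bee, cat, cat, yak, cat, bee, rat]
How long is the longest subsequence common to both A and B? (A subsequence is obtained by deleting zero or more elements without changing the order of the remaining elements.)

4

Backtracking the LCS table gives one alignment: yak (A1,B4) → cat (A2,B7) → yak (A3,B8) → bee (A4,B10).
So the longest common subsequence has length 4.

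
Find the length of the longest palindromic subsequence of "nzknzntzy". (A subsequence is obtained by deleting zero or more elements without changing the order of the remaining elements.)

One longest palindromic subsequence is znznz (positions 2,4,5,6,8); it reads the same forward and backward, and the interval DP gives dp[1][9] = 5.

5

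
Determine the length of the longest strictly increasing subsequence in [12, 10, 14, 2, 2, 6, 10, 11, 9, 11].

4

Let dp[i] be the longest increasing subsequence ending at position i. Then dp = [1, 1, 2, 1, 1, 2, 3, 4, 3, 4].
The maximum is 4; one witness is 2, 6, 10, 11 at positions 4,6,7,8.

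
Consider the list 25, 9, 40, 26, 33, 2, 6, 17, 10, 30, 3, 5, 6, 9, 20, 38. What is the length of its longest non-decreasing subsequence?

7

One longest non-decreasing subsequence is 2, 3, 5, 6, 9, 20, 38 (positions 6,11,12,13,14,15,16), of length 7; no longer one exists.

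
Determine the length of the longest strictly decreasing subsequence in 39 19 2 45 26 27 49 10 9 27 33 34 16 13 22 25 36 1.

One longest decreasing subsequence is 39, 19, 10, 9, 1 (positions 1,2,8,9,18), of length 5; no longer one exists.

5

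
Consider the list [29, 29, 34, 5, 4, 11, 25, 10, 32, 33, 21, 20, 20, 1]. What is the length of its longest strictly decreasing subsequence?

Let dp[i] be the longest decreasing subsequence ending at position i. Then dp = [1, 1, 1, 2, 3, 2, 2, 3, 2, 2, 3, 4, 4, 5].
The maximum is 5; one witness is 29, 25, 21, 20, 1 at positions 1,7,11,12,14.

5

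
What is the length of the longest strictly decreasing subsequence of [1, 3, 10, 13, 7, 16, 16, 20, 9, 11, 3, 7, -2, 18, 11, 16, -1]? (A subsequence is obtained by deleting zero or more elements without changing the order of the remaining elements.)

4

Scanning left to right, the best length ending at each element is: 1→1, 3→1, 10→1, 13→1, 7→2, 16→1, 16→1, 20→1, 9→2, 11→2, 3→3, 7→3, -2→4, 18→2, 11→3, 16→3, -1→4.
So the longest decreasing subsequence has length 4, e.g. 10, 7, 3, -2.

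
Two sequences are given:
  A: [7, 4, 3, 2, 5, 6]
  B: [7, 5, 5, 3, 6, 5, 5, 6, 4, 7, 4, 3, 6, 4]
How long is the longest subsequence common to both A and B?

Backtracking the LCS table gives one alignment: 7 (A1,B10) → 4 (A2,B11) → 3 (A3,B12) → 6 (A6,B13).
So the longest common subsequence has length 4.

4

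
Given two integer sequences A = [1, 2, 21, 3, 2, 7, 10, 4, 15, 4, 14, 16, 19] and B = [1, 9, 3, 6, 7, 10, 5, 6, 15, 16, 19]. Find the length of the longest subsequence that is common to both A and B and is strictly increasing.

A longest common strictly increasing subsequence is 1, 3, 7, 10, 15, 16, 19 (length 7); it appears in order in both A and B, and no longer such subsequence exists.

7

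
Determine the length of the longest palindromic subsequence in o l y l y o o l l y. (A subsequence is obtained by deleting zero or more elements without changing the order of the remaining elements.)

One longest palindromic subsequence is ylooly (positions 3,4,6,7,9,10); it reads the same forward and backward, and the interval DP gives dp[1][10] = 6.

6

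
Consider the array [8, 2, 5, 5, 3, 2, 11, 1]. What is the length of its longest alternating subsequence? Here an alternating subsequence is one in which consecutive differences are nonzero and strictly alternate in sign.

A longest alternating subsequence is 8, 2, 5, 3, 11, 1 (positions 1,2,3,5,7,8); its 5 consecutive differences strictly alternate in sign, and length 6 is optimal.

6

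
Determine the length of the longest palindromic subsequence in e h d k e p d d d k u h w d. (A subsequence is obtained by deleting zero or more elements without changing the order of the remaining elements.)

Using dp[i][j] = 2 + dp[i+1][j−1] if the ends match, else max(dp[i+1][j], dp[i][j−1]):
dp[1][14] = 7. A witness is dkdddkd at positions 3,4,7,8,9,10,14.

7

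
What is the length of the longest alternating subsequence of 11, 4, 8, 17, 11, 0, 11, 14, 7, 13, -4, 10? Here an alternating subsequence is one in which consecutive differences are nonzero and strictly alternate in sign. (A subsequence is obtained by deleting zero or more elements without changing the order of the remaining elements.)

Track the best alternating length ending on an up-step vs a down-step at each position: up/down = 1/1, 1/2, 3/2, 3/1, 3/4, 1/4, 5/4, 5/4, 5/6, 7/6, 1/8, 9/8.
The maximum over both is 9; one such subsequence is 11, 4, 8, 0, 11, 7, 13, -4, 10.

9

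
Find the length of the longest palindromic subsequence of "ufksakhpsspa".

Using dp[i][j] = 2 + dp[i+1][j−1] if the ends match, else max(dp[i+1][j], dp[i][j−1]):
dp[1][12] = 6. A witness is apsspa at positions 5,8,9,10,11,12.

6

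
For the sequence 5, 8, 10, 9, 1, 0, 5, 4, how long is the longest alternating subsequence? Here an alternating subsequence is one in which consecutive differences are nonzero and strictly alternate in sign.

Track the best alternating length ending on an up-step vs a down-step at each position: up/down = 1/1, 2/1, 2/1, 2/3, 1/3, 1/3, 4/3, 4/5.
The maximum over both is 5; one such subsequence is 5, 8, 1, 5, 4.

5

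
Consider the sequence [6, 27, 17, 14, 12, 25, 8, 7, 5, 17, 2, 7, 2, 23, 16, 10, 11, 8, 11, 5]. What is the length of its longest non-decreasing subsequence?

Let dp[i] be the longest non-decreasing subsequence ending at position i. Then dp = [1, 2, 2, 2, 2, 3, 2, 2, 1, 3, 1, 3, 2, 4, 4, 4, 5, 4, 6, 3].
The maximum is 6; one witness is 6, 7, 7, 10, 11, 11 at positions 1,8,12,16,17,19.

6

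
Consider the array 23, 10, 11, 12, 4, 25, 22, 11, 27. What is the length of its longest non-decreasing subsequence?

5

Let dp[i] be the longest non-decreasing subsequence ending at position i. Then dp = [1, 1, 2, 3, 1, 4, 4, 3, 5].
The maximum is 5; one witness is 10, 11, 12, 25, 27 at positions 2,3,4,6,9.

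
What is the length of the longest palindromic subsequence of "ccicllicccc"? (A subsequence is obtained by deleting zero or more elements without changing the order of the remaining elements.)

One longest palindromic subsequence is cccllccc (positions 1,2,4,5,6,9,10,11); it reads the same forward and backward, and the interval DP gives dp[1][11] = 8.

8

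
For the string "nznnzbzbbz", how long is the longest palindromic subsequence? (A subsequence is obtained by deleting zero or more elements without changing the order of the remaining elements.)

5

One longest palindromic subsequence is zbbbz (positions 2,6,8,9,10); it reads the same forward and backward, and the interval DP gives dp[1][10] = 5.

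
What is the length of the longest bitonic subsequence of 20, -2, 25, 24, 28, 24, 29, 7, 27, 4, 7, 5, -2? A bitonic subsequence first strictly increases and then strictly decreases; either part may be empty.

One longest bitonic subsequence is 20, 25, 28, 29, 27, 7, 5, -2 (positions 1,3,5,7,9,11,12,13): it rises to 29 then falls. Length 8 is optimal.

8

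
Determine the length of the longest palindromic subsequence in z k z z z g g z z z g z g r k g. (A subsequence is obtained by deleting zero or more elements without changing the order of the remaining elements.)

10

Using dp[i][j] = 2 + dp[i+1][j−1] if the ends match, else max(dp[i+1][j], dp[i][j−1]):
dp[1][16] = 10. A witness is kzzzggzzzk at positions 2,3,4,5,6,7,9,10,12,15.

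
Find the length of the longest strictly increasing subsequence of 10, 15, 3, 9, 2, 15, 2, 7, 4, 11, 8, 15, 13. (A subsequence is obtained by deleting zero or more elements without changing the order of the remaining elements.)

One longest increasing subsequence is 3, 9, 11, 15 (positions 3,4,10,12), of length 4; no longer one exists.

4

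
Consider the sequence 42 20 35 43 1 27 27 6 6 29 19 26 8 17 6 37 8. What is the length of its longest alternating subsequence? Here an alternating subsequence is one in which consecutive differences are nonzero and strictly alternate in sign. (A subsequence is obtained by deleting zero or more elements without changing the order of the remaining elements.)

A longest alternating subsequence is 42, 20, 35, 1, 27, 6, 29, 19, 26, 8, 17, 6, 37, 8 (positions 1,2,3,5,6,8,10,11,12,13,14,15,16,17); its 13 consecutive differences strictly alternate in sign, and length 14 is optimal.

14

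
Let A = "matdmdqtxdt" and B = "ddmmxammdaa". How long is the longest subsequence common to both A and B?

4

A longest common subsequence is mamd (length 4); the LCS DP confirms no longer common subsequence exists.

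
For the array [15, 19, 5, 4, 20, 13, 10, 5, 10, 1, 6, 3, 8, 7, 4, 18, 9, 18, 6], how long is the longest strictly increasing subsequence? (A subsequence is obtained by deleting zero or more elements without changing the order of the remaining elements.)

One longest increasing subsequence is 4, 5, 6, 8, 9, 18 (positions 4,8,11,13,17,18), of length 6; no longer one exists.

6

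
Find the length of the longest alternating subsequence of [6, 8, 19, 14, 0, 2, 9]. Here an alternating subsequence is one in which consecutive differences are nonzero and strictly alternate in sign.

Track the best alternating length ending on an up-step vs a down-step at each position: up/down = 1/1, 2/1, 2/1, 2/3, 1/3, 4/3, 4/3.
The maximum over both is 4; one such subsequence is 6, 8, 0, 2.

4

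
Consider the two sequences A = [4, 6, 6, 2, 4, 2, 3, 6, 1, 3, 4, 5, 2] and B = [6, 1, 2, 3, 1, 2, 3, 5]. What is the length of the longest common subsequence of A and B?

6

Backtracking the LCS table gives one alignment: 6 (A2,B1) → 2 (A6,B3) → 3 (A7,B4) → 1 (A9,B5) → 3 (A10,B7) → 5 (A12,B8).
So the longest common subsequence has length 6.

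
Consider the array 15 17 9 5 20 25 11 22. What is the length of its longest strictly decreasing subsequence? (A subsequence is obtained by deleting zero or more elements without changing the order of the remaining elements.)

3

One longest decreasing subsequence is 15, 9, 5 (positions 1,3,4), of length 3; no longer one exists.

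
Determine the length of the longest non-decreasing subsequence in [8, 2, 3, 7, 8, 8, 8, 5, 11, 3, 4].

7

One longest non-decreasing subsequence is 2, 3, 7, 8, 8, 8, 11 (positions 2,3,4,5,6,7,9), of length 7; no longer one exists.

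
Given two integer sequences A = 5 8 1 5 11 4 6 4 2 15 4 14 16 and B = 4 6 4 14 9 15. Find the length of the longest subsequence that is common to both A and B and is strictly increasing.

3

For each value that appears in both, track the longest common increasing run ending there.
The best achievable length is 3; one witness is 4, 6, 14 (A-positions 6,7,12, B-positions 1,2,4).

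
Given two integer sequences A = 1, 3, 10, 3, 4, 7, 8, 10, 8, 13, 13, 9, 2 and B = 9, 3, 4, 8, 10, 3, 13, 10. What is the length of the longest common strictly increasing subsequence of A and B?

5

A longest common strictly increasing subsequence is 3, 4, 8, 10, 13 (length 5); it appears in order in both A and B, and no longer such subsequence exists.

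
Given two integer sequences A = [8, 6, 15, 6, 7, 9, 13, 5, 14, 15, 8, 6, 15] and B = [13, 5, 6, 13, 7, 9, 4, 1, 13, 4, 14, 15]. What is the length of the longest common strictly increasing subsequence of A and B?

A longest common strictly increasing subsequence is 6, 7, 9, 13, 14, 15 (length 6); it appears in order in both A and B, and no longer such subsequence exists.

6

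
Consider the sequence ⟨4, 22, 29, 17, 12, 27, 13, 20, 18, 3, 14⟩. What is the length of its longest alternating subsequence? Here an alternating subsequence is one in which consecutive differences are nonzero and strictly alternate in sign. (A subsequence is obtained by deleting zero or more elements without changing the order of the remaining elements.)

8

A longest alternating subsequence is 4, 22, 17, 27, 13, 20, 3, 14 (positions 1,2,4,6,7,8,10,11); its 7 consecutive differences strictly alternate in sign, and length 8 is optimal.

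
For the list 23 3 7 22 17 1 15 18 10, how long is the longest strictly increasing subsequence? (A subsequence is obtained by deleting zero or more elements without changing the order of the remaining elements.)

Let dp[i] be the longest increasing subsequence ending at position i. Then dp = [1, 1, 2, 3, 3, 1, 3, 4, 3].
The maximum is 4; one witness is 3, 7, 17, 18 at positions 2,3,5,8.

4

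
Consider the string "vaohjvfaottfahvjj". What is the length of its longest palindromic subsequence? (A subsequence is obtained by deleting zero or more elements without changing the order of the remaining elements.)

8

Using dp[i][j] = 2 + dp[i+1][j−1] if the ends match, else max(dp[i+1][j], dp[i][j−1]):
dp[1][17] = 8. A witness is jvattavj at positions 5,6,8,10,11,13,15,17.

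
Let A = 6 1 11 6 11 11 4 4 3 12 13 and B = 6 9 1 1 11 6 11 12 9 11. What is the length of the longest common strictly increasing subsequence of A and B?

For each value that appears in both, track the longest common increasing run ending there.
The best achievable length is 4; one witness is 1, 6, 11, 12 (A-positions 2,4,5,10, B-positions 3,6,7,8).

4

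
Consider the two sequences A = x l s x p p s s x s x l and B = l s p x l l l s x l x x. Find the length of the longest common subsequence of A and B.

7

A longest common subsequence is lspxsxl (length 7); the LCS DP confirms no longer common subsequence exists.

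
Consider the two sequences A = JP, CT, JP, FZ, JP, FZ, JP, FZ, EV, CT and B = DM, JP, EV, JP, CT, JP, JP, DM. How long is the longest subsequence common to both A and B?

4

A longest common subsequence is JP, CT, JP, JP (length 4); the LCS DP confirms no longer common subsequence exists.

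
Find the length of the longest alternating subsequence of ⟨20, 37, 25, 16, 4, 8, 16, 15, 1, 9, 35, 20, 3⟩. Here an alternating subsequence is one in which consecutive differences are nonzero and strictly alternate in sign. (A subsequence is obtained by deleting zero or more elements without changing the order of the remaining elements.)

Track the best alternating length ending on an up-step vs a down-step at each position: up/down = 1/1, 2/1, 2/3, 1/3, 1/3, 4/3, 4/3, 4/5, 1/5, 6/5, 6/3, 6/7, 6/7.
The maximum over both is 7; one such subsequence is 20, 37, 4, 16, 15, 35, 20.

7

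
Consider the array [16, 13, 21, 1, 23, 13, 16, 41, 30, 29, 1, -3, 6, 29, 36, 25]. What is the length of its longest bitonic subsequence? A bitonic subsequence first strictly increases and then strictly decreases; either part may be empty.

8

Let inc[i] be the LIS ending at i and dec[i] the longest strictly decreasing subsequence starting at i. inc = [1, 1, 2, 1, 3, 2, 3, 4, 4, 4, 1, 1, 2, 4, 5, 4], dec = [4, 3, 4, 2, 4, 3, 3, 5, 4, 3, 2, 1, 1, 2, 2, 1].
max_i inc[i]+dec[i]−1 = 8, with one witness 16, 21, 23, 41, 30, 29, 1, -3.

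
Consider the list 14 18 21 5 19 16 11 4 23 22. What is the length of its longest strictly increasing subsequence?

One longest increasing subsequence is 14, 18, 21, 23 (positions 1,2,3,9), of length 4; no longer one exists.

4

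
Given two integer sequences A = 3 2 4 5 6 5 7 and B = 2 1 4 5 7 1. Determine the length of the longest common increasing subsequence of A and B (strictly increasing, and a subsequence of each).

For each value that appears in both, track the longest common increasing run ending there.
The best achievable length is 4; one witness is 2, 4, 5, 7 (A-positions 2,3,4,7, B-positions 1,3,4,5).

4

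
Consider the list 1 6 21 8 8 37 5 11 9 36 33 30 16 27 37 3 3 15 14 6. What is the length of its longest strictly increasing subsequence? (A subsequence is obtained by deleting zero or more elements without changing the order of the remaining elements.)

Let dp[i] be the longest increasing subsequence ending at position i. Then dp = [1, 2, 3, 3, 3, 4, 2, 4, 4, 5, 5, 5, 5, 6, 7, 2, 2, 5, 5, 3].
The maximum is 7; one witness is 1, 6, 8, 11, 16, 27, 37 at positions 1,2,4,8,13,14,15.

7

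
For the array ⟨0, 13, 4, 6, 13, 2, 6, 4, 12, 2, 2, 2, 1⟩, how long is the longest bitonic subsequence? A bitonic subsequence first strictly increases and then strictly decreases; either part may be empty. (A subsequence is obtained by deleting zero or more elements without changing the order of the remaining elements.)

Let inc[i] be the LIS ending at i and dec[i] the longest strictly decreasing subsequence starting at i. inc = [1, 2, 2, 3, 4, 2, 3, 3, 4, 2, 2, 2, 2], dec = [1, 5, 3, 4, 5, 2, 4, 3, 3, 2, 2, 2, 1].
max_i inc[i]+dec[i]−1 = 8, with one witness 0, 4, 6, 13, 6, 4, 2, 1.

8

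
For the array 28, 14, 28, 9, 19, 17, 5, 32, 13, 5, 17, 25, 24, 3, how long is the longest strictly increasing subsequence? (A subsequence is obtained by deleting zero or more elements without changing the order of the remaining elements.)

Scanning left to right, the best length ending at each element is: 28→1, 14→1, 28→2, 9→1, 19→2, 17→2, 5→1, 32→3, 13→2, 5→1, 17→3, 25→4, 24→4, 3→1.
So the longest increasing subsequence has length 4, e.g. 9, 13, 17, 25.

4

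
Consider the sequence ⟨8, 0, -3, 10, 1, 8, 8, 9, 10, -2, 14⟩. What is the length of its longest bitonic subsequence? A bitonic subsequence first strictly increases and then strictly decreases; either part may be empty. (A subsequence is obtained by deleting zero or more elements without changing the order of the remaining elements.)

6

One longest bitonic subsequence is 0, 1, 8, 9, 10, -2 (positions 2,5,6,8,9,10): it rises to 10 then falls. Length 6 is optimal.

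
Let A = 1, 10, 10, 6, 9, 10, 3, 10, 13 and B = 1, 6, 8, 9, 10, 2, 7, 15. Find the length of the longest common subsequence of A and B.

Backtracking the LCS table gives one alignment: 1 (A1,B1) → 6 (A4,B2) → 9 (A5,B4) → 10 (A6,B5).
So the longest common subsequence has length 4.

4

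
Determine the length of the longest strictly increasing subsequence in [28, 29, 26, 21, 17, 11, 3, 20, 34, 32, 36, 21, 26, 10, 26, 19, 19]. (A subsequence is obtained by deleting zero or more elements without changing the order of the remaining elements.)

4

Scanning left to right, the best length ending at each element is: 28→1, 29→2, 26→1, 21→1, 17→1, 11→1, 3→1, 20→2, 34→3, 32→3, 36→4, 21→3, 26→4, 10→2, 26→4, 19→3, 19→3.
So the longest increasing subsequence has length 4, e.g. 28, 29, 34, 36.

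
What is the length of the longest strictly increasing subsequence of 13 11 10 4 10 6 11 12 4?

Scanning left to right, the best length ending at each element is: 13→1, 11→1, 10→1, 4→1, 10→2, 6→2, 11→3, 12→4, 4→1.
So the longest increasing subsequence has length 4, e.g. 4, 10, 11, 12.

4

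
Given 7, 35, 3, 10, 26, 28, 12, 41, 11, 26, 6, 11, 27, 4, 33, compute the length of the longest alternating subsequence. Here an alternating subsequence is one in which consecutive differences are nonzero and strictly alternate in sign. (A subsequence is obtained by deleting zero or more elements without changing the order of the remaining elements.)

Track the best alternating length ending on an up-step vs a down-step at each position: up/down = 1/1, 2/1, 1/3, 4/3, 4/3, 4/3, 4/5, 6/1, 4/7, 8/7, 4/9, 10/9, 10/7, 4/11, 12/7.
The maximum over both is 12; one such subsequence is 7, 35, 3, 26, 12, 41, 11, 26, 6, 11, 4, 33.

12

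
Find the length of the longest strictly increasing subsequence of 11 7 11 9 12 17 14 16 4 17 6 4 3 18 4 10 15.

7

One longest increasing subsequence is 7, 11, 12, 14, 16, 17, 18 (positions 2,3,5,7,8,10,14), of length 7; no longer one exists.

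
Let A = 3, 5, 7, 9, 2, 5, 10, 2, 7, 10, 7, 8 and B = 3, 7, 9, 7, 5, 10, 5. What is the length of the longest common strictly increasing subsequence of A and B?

A longest common strictly increasing subsequence is 3, 7, 9, 10 (length 4); it appears in order in both A and B, and no longer such subsequence exists.

4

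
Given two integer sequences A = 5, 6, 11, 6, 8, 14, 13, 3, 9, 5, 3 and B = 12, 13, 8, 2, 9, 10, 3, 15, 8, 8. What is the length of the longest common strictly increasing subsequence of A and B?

2

A longest common strictly increasing subsequence is 8, 9 (length 2); it appears in order in both A and B, and no longer such subsequence exists.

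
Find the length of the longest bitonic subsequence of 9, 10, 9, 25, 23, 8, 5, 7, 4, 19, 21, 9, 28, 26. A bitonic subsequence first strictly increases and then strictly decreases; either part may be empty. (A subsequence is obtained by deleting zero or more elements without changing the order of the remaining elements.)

7

Let inc[i] be the LIS ending at i and dec[i] the longest strictly decreasing subsequence starting at i. inc = [1, 2, 1, 3, 3, 1, 1, 2, 1, 3, 4, 3, 5, 5], dec = [4, 5, 4, 5, 4, 3, 2, 2, 1, 2, 2, 1, 2, 1].
max_i inc[i]+dec[i]−1 = 7, with one witness 9, 10, 25, 23, 8, 7, 4.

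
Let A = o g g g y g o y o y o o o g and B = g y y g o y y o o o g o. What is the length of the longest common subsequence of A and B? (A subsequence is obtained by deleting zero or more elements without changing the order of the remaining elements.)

A longest common subsequence is gygoyyooog (length 10); the LCS DP confirms no longer common subsequence exists.

10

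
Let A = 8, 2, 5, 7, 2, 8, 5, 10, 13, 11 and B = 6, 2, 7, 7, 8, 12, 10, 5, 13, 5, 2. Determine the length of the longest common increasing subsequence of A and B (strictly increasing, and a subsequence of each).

5

A longest common strictly increasing subsequence is 2, 7, 8, 10, 13 (length 5); it appears in order in both A and B, and no longer such subsequence exists.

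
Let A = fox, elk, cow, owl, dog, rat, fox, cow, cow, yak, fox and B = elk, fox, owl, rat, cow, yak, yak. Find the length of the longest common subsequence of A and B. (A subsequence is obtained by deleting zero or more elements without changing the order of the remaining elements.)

A longest common subsequence is fox, owl, rat, cow, yak (length 5); the LCS DP confirms no longer common subsequence exists.

5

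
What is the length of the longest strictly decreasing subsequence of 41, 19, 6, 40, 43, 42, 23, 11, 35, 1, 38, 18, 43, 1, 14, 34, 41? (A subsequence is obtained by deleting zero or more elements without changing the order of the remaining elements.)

Let dp[i] be the longest decreasing subsequence ending at position i. Then dp = [1, 2, 3, 2, 1, 2, 3, 4, 3, 5, 3, 4, 1, 5, 5, 4, 3].
The maximum is 5; one witness is 41, 40, 23, 11, 1 at positions 1,4,7,8,10.

5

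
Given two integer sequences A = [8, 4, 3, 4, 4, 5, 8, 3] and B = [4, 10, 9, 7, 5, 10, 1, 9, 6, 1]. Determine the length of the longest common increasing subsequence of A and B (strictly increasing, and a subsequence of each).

For each value that appears in both, track the longest common increasing run ending there.
The best achievable length is 2; one witness is 4, 5 (A-positions 2,6, B-positions 1,5).

2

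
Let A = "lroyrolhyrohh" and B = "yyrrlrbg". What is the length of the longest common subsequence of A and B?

4

A longest common subsequence is rrlr (length 4); the LCS DP confirms no longer common subsequence exists.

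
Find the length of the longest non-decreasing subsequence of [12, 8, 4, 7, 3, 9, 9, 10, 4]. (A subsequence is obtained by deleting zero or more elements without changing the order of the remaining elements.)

5

Let dp[i] be the longest non-decreasing subsequence ending at position i. Then dp = [1, 1, 1, 2, 1, 3, 4, 5, 2].
The maximum is 5; one witness is 4, 7, 9, 9, 10 at positions 3,4,6,7,8.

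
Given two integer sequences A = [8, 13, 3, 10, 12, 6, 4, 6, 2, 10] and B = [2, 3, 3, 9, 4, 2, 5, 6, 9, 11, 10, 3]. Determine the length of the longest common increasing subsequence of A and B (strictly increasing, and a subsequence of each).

4

For each value that appears in both, track the longest common increasing run ending there.
The best achievable length is 4; one witness is 3, 4, 6, 10 (A-positions 3,7,8,10, B-positions 2,5,8,11).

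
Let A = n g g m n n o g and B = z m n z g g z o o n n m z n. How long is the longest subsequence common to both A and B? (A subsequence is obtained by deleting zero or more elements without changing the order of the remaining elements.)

Backtracking the LCS table gives one alignment: n (A1,B3) → g (A2,B5) → g (A3,B6) → m (A4,B12) → n (A6,B14).
So the longest common subsequence has length 5.

5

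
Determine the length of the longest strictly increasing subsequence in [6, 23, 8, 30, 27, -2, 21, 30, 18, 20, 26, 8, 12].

Scanning left to right, the best length ending at each element is: 6→1, 23→2, 8→2, 30→3, 27→3, -2→1, 21→3, 30→4, 18→3, 20→4, 26→5, 8→2, 12→3.
So the longest increasing subsequence has length 5, e.g. 6, 8, 18, 20, 26.

5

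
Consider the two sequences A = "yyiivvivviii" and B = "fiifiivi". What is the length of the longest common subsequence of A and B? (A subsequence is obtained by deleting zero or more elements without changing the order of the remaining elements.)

A longest common subsequence is iiivi (length 5); the LCS DP confirms no longer common subsequence exists.

5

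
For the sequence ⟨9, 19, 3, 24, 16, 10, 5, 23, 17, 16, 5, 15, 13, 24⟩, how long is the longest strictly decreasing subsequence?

6

Let dp[i] be the longest decreasing subsequence ending at position i. Then dp = [1, 1, 2, 1, 2, 3, 4, 2, 3, 4, 5, 5, 6, 1].
The maximum is 6; one witness is 24, 23, 17, 16, 15, 13 at positions 4,8,9,10,12,13.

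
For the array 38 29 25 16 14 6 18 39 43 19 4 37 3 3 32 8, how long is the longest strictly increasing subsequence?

One longest increasing subsequence is 16, 18, 39, 43 (positions 4,7,8,9), of length 4; no longer one exists.

4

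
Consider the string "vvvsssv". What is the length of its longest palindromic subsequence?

5

One longest palindromic subsequence is vsssv (positions 1,4,5,6,7); it reads the same forward and backward, and the interval DP gives dp[1][7] = 5.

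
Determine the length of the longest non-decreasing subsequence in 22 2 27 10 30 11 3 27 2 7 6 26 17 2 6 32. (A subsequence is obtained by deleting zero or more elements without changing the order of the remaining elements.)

5

One longest non-decreasing subsequence is 2, 10, 11, 27, 32 (positions 2,4,6,8,16), of length 5; no longer one exists.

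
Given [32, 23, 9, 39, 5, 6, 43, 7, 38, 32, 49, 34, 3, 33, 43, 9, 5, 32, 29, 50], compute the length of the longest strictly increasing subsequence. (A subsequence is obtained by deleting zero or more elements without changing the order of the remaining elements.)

Scanning left to right, the best length ending at each element is: 32→1, 23→1, 9→1, 39→2, 5→1, 6→2, 43→3, 7→3, 38→4, 32→4, 49→5, 34→5, 3→1, 33→5, 43→6, 9→4, 5→2, 32→5, 29→5, 50→7.
So the longest increasing subsequence has length 7, e.g. 5, 6, 7, 32, 34, 43, 50.

7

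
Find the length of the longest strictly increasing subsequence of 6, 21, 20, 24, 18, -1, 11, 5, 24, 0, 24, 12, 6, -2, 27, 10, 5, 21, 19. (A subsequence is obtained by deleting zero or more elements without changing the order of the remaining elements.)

5

Scanning left to right, the best length ending at each element is: 6→1, 21→2, 20→2, 24→3, 18→2, -1→1, 11→2, 5→2, 24→3, 0→2, 24→3, 12→3, 6→3, -2→1, 27→4, 10→4, 5→3, 21→5, 19→5.
So the longest increasing subsequence has length 5, e.g. -1, 5, 6, 10, 21.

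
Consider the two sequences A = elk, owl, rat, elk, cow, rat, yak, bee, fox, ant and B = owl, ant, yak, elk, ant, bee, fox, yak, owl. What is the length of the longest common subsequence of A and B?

A longest common subsequence is owl, elk, bee, fox (length 4); the LCS DP confirms no longer common subsequence exists.

4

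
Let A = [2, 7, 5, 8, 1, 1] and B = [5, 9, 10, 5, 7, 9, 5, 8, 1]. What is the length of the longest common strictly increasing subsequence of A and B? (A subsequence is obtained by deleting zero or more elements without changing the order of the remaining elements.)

For each value that appears in both, track the longest common increasing run ending there.
The best achievable length is 2; one witness is 5, 8 (A-positions 3,4, B-positions 1,8).

2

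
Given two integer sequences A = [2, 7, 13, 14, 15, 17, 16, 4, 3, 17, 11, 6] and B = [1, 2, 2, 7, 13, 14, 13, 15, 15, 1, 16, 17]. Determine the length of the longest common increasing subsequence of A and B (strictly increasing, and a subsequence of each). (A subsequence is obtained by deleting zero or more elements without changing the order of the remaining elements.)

7

A longest common strictly increasing subsequence is 2, 7, 13, 14, 15, 16, 17 (length 7); it appears in order in both A and B, and no longer such subsequence exists.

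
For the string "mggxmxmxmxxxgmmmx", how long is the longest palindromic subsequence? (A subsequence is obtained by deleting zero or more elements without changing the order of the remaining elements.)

One longest palindromic subsequence is xmmmxxxmmmx (positions 4,5,7,9,10,11,12,14,15,16,17); it reads the same forward and backward, and the interval DP gives dp[1][17] = 11.

11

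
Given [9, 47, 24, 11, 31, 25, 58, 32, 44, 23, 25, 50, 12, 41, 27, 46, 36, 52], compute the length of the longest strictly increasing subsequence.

7

Scanning left to right, the best length ending at each element is: 9→1, 47→2, 24→2, 11→2, 31→3, 25→3, 58→4, 32→4, 44→5, 23→3, 25→4, 50→6, 12→3, 41→5, 27→5, 46→6, 36→6, 52→7.
So the longest increasing subsequence has length 7, e.g. 9, 24, 31, 32, 44, 50, 52.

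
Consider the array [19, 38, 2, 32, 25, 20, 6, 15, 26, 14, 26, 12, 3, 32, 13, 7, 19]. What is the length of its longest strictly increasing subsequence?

5

One longest increasing subsequence is 2, 6, 15, 26, 32 (positions 3,7,8,9,14), of length 5; no longer one exists.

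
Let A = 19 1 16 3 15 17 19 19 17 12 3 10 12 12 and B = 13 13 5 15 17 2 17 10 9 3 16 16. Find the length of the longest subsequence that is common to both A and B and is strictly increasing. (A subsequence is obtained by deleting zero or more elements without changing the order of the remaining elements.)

2

A longest common strictly increasing subsequence is 15, 17 (length 2); it appears in order in both A and B, and no longer such subsequence exists.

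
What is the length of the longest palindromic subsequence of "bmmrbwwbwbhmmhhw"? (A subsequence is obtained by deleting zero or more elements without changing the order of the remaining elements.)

9

Using dp[i][j] = 2 + dp[i+1][j−1] if the ends match, else max(dp[i+1][j], dp[i][j−1]):
dp[1][16] = 9. A witness is mmbwbwbmm at positions 2,3,5,6,8,9,10,12,13.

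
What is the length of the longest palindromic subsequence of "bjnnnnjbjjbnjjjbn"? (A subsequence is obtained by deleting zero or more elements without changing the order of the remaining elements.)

One longest palindromic subsequence is bjjbjjbjjb (positions 1,2,7,8,9,10,11,14,15,16); it reads the same forward and backward, and the interval DP gives dp[1][17] = 10.

10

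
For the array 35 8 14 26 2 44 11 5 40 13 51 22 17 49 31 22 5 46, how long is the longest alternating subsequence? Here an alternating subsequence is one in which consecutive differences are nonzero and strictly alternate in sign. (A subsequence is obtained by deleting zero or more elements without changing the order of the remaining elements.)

13

Track the best alternating length ending on an up-step vs a down-step at each position: up/down = 1/1, 1/2, 3/2, 3/2, 1/4, 5/1, 5/6, 5/6, 7/6, 7/8, 9/1, 9/10, 9/10, 11/10, 11/12, 11/12, 5/12, 13/12.
The maximum over both is 13; one such subsequence is 35, 8, 14, 2, 44, 11, 40, 13, 51, 22, 49, 31, 46.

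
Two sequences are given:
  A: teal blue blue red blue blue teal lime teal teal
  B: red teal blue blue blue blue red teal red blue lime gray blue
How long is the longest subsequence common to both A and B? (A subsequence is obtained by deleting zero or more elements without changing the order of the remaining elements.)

7

A longest common subsequence is teal, blue, blue, blue, blue, teal, lime (length 7); the LCS DP confirms no longer common subsequence exists.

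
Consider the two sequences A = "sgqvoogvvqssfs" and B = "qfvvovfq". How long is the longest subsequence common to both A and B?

5

A longest common subsequence is qvovq (length 5); the LCS DP confirms no longer common subsequence exists.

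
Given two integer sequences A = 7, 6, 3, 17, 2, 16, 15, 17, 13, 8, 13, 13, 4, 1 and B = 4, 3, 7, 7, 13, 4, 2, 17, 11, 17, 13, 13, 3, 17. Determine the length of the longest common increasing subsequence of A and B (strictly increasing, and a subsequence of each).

A longest common strictly increasing subsequence is 3, 13 (length 2); it appears in order in both A and B, and no longer such subsequence exists.

2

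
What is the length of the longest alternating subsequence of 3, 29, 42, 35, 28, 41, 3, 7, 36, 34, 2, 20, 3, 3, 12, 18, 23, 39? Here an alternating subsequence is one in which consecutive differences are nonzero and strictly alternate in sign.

10

A longest alternating subsequence is 3, 42, 35, 41, 3, 7, 2, 20, 3, 12 (positions 1,3,4,6,7,8,11,12,13,15); its 9 consecutive differences strictly alternate in sign, and length 10 is optimal.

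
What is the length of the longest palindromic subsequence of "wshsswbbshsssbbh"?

One longest palindromic subsequence is hbbssssbbh (positions 3,7,8,9,11,12,13,14,15,16); it reads the same forward and backward, and the interval DP gives dp[1][16] = 10.

10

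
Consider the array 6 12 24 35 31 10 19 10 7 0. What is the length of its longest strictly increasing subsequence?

Scanning left to right, the best length ending at each element is: 6→1, 12→2, 24→3, 35→4, 31→4, 10→2, 19→3, 10→2, 7→2, 0→1.
So the longest increasing subsequence has length 4, e.g. 6, 12, 24, 35.

4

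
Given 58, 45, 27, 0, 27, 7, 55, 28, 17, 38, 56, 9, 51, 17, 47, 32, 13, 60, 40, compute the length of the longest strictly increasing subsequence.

6

Let dp[i] be the longest increasing subsequence ending at position i. Then dp = [1, 1, 1, 1, 2, 2, 3, 3, 3, 4, 5, 3, 5, 4, 5, 5, 4, 6, 6].
The maximum is 6; one witness is 0, 27, 28, 38, 56, 60 at positions 4,5,8,10,11,18.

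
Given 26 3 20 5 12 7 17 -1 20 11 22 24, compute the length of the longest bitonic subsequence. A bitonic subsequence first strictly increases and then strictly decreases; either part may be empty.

7

Let inc[i] be the LIS ending at i and dec[i] the longest strictly decreasing subsequence starting at i. inc = [1, 1, 2, 2, 3, 3, 4, 1, 5, 4, 6, 7], dec = [5, 2, 4, 2, 3, 2, 2, 1, 2, 1, 1, 1].
max_i inc[i]+dec[i]−1 = 7, with one witness 3, 5, 12, 17, 20, 22, 24.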